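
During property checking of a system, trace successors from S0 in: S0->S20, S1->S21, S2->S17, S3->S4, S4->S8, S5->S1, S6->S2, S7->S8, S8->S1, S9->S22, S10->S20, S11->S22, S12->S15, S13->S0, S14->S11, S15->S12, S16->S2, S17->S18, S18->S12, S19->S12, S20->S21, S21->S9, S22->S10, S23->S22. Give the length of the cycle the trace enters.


Trace from S0 until a state repeats:
  S0 -> S20 -> S21 -> S9 -> S22 -> S10 -> S20
S20 first seen at step 1, revisited at step 6.
Cycle length = 6 - 1 = 5

5


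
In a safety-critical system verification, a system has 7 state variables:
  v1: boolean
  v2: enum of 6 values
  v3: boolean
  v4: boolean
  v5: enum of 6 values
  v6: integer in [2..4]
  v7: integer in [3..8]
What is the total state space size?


State space = product of domain sizes of all variables.
Domain sizes:
  v1 (boolean): 2
  v2 (enum of 6 values): 6
  v3 (boolean): 2
  v4 (boolean): 2
  v5 (enum of 6 values): 6
  v6 (integer in [2..4]): 3
  v7 (integer in [3..8]): 6
Product = 2 * 6 * 2 * 2 * 6 * 3 * 6 = 5184

5184


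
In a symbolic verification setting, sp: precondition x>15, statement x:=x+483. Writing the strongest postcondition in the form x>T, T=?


Formula: sp(P, x:=E) = exists old_x. (x = E[old_x/x]) AND P[old_x/x] (old_x is the value of x before the assignment; eliminate old_x by solving x = E[old_x/x] for old_x)
Step 1: Precondition P: x>15, i.e. old_x > 15
Step 2: Assignment gives x = old_x + 483, so old_x = x - 483
Step 3: Substitute into P: x - 483 > 15
Step 4: Simplify: x > 15+483 = 498

498


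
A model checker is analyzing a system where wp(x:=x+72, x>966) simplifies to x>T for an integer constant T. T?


Formula: wp(x:=E, P) = P[E/x] (substitute E for x in postcondition)
Step 1: Postcondition: x>966
Step 2: Substitute x+72 for x: x+72>966
Step 3: Solve for x: x > 966-72 = 894

894


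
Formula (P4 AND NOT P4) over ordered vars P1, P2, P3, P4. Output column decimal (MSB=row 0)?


Formula: (P4 AND NOT P4) over P1, P2, P3, P4 (16 rows)
Evaluate each row (bits = P1,P2,P3,P4, MSB first):
  row 0 [0000]: (0 AND NOT 0) -> 0
  row 1 [0001]: (1 AND NOT 1) -> 0
  row 2 [0010]: (0 AND NOT 0) -> 0
  row 3 [0011]: (1 AND NOT 1) -> 0
  row 4 [0100]: (0 AND NOT 0) -> 0
  row 5 [0101]: (1 AND NOT 1) -> 0
  row 6 [0110]: (0 AND NOT 0) -> 0
  row 7 [0111]: (1 AND NOT 1) -> 0
  row 8 [1000]: (0 AND NOT 0) -> 0
  row 9 [1001]: (1 AND NOT 1) -> 0
  row 10 [1010]: (0 AND NOT 0) -> 0
  row 11 [1011]: (1 AND NOT 1) -> 0
  row 12 [1100]: (0 AND NOT 0) -> 0
  row 13 [1101]: (1 AND NOT 1) -> 0
  row 14 [1110]: (0 AND NOT 0) -> 0
  row 15 [1111]: (1 AND NOT 1) -> 0
Full result column, 4 rows per line (P1,P2 fixed per line; P3,P4 runs 00..11 left to right):
  rows 0-3 [P1,P2=00]: 0000  = hex 0
  rows 4-7 [P1,P2=01]: 0000  = hex 0
  rows 8-11 [P1,P2=10]: 0000  = hex 0
  rows 12-15 [P1,P2=11]: 0000  = hex 0
Output column (row 0 .. row 15) = 0000000000000000
Output column grouped in 4s = 0000 0000 0000 0000 = 0x0000
Convert to decimal digit by digit (value = value*16 + digit):
  0 -> 0
  0*16 + 0 = 0
  0*16 + 0 = 0
  0*16 + 0 = 0
Decimal = 0

0


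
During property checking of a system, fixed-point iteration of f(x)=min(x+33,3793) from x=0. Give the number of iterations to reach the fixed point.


Step 1: x=0, cap=3793, increment=33
Step 2: x grows by 33 each step until capped at 3793; fixed point is x=3793
Step 3: iterations = ceil(3793/33) = 115

115


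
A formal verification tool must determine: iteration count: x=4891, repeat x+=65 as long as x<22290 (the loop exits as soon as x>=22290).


Step 1: x goes from 4891 toward 22290 by 65; the body runs while x<22290, so iterations = ceil((bound-start)/step)
Step 2: Distance=17399
Step 3: ceil(17399/65)=268

268


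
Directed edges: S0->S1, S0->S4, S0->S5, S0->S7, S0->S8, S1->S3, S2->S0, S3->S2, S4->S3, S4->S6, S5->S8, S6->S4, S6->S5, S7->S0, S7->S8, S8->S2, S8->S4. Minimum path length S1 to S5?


BFS layer-by-layer from S1:
  dist 0: {S1}
  dist 1: {S3}
  dist 2: {S2}
  dist 3: {S0}
  dist 4: {S4, S5, S7, S8}
  -> S5 reached at distance 4
Shortest path length = 4

4


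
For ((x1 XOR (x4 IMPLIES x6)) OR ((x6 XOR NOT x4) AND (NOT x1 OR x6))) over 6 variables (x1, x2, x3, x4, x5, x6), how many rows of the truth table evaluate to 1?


Formula: ((x1 XOR (x4 IMPLIES x6)) OR ((x6 XOR NOT x4) AND (NOT x1 OR x6))) over 6 vars (64 rows)
Evaluate each row (x1, x2, x3, x4, x5, x6 as bits, MSB first):
  row 0 [000000]: ((0 XOR (0 IMPLIES 0)) OR ((0 XOR NOT 0) AND (NOT 0 OR 0))) -> 1
  row 1 [000001]: ((0 XOR (0 IMPLIES 1)) OR ((1 XOR NOT 0) AND (NOT 0 OR 1))) -> 1
  row 2 [000010]: ((0 XOR (0 IMPLIES 0)) OR ((0 XOR NOT 0) AND (NOT 0 OR 0))) -> 1
  row 3 [000011]: ((0 XOR (0 IMPLIES 1)) OR ((1 XOR NOT 0) AND (NOT 0 OR 1))) -> 1
  row 4 [000100]: ((0 XOR (1 IMPLIES 0)) OR ((0 XOR NOT 1) AND (NOT 0 OR 0))) -> 0
  (every remaining row is evaluated the same way; all 64 results are listed next)
Full result column, 8 rows per line (x1,x2,x3 fixed per line; x4,x5,x6 runs 000..111 left to right):
  rows 0-7 [x1,x2,x3=000]: 11110101  (ones: 6)
  rows 8-15 [x1,x2,x3=001]: 11110101  (ones: 6)
  rows 16-23 [x1,x2,x3=010]: 11110101  (ones: 6)
  rows 24-31 [x1,x2,x3=011]: 11110101  (ones: 6)
  rows 32-39 [x1,x2,x3=100]: 00001111  (ones: 4)
  rows 40-47 [x1,x2,x3=101]: 00001111  (ones: 4)
  rows 48-55 [x1,x2,x3=110]: 00001111  (ones: 4)
  rows 56-63 [x1,x2,x3=111]: 00001111  (ones: 4)
Count of 1-rows = 6+6+6+6+4+4+4+4 = 40

40


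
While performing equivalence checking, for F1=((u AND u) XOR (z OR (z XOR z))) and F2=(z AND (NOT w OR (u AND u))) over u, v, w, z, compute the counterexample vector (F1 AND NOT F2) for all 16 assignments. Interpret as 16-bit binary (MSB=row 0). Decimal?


F1 = ((u AND u) XOR (z OR (z XOR z)))
F2 = (z AND (NOT w OR (u AND u)))
Counterexample to F1=>F2 is where F1=1 and F2=0.
Evaluate each row (bits = u,v,w,z, MSB first):
  row 0 [0000]: F1=0 F2=0 -> F1&~F2 -> 0
  row 1 [0001]: F1=1 F2=1 -> F1&~F2 -> 0
  row 2 [0010]: F1=0 F2=0 -> F1&~F2 -> 0
  row 3 [0011]: F1=1 F2=0 -> F1&~F2 -> 1
  row 4 [0100]: F1=0 F2=0 -> F1&~F2 -> 0
  row 5 [0101]: F1=1 F2=1 -> F1&~F2 -> 0
  row 6 [0110]: F1=0 F2=0 -> F1&~F2 -> 0
  row 7 [0111]: F1=1 F2=0 -> F1&~F2 -> 1
  row 8 [1000]: F1=1 F2=0 -> F1&~F2 -> 1
  row 9 [1001]: F1=0 F2=1 -> F1&~F2 -> 0
  row 10 [1010]: F1=1 F2=0 -> F1&~F2 -> 1
  row 11 [1011]: F1=0 F2=1 -> F1&~F2 -> 0
  row 12 [1100]: F1=1 F2=0 -> F1&~F2 -> 1
  row 13 [1101]: F1=0 F2=1 -> F1&~F2 -> 0
  row 14 [1110]: F1=1 F2=0 -> F1&~F2 -> 1
  row 15 [1111]: F1=0 F2=1 -> F1&~F2 -> 0
Full result column, 4 rows per line (u,v fixed per line; w,z runs 00..11 left to right):
  rows 0-3 [u,v=00]: 0001  = hex 1
  rows 4-7 [u,v=01]: 0001  = hex 1
  rows 8-11 [u,v=10]: 1010  = hex A
  rows 12-15 [u,v=11]: 1010  = hex A
Counterexample vector (row 0 .. row 15) = 0001000110101010
Output column grouped in 4s = 0001 0001 1010 1010 = 0x11AA
Convert to decimal digit by digit (value = value*16 + digit):
  1 -> 1
  1*16 + 1 = 17
  17*16 + 10 (A) = 282
  282*16 + 10 (A) = 4522
Decimal = 4522

4522


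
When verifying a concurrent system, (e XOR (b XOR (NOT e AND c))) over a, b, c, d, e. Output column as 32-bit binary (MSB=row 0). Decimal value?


Formula: (e XOR (b XOR (NOT e AND c))) over a, b, c, d, e (32 rows)
Evaluate each row (bits = a,b,c,d,e, MSB first):
  row 0 [00000]: (0 XOR (0 XOR (NOT 0 AND 0))) -> 0
  row 1 [00001]: (1 XOR (0 XOR (NOT 1 AND 0))) -> 1
  row 2 [00010]: (0 XOR (0 XOR (NOT 0 AND 0))) -> 0
  row 3 [00011]: (1 XOR (0 XOR (NOT 1 AND 0))) -> 1
  row 4 [00100]: (0 XOR (0 XOR (NOT 0 AND 1))) -> 1
  row 5 [00101]: (1 XOR (0 XOR (NOT 1 AND 1))) -> 1
  row 6 [00110]: (0 XOR (0 XOR (NOT 0 AND 1))) -> 1
  row 7 [00111]: (1 XOR (0 XOR (NOT 1 AND 1))) -> 1
  row 8 [01000]: (0 XOR (1 XOR (NOT 0 AND 0))) -> 1
  row 9 [01001]: (1 XOR (1 XOR (NOT 1 AND 0))) -> 0
  row 10 [01010]: (0 XOR (1 XOR (NOT 0 AND 0))) -> 1
  row 11 [01011]: (1 XOR (1 XOR (NOT 1 AND 0))) -> 0
  row 12 [01100]: (0 XOR (1 XOR (NOT 0 AND 1))) -> 0
  row 13 [01101]: (1 XOR (1 XOR (NOT 1 AND 1))) -> 0
  row 14 [01110]: (0 XOR (1 XOR (NOT 0 AND 1))) -> 0
  row 15 [01111]: (1 XOR (1 XOR (NOT 1 AND 1))) -> 0
  row 16 [10000]: (0 XOR (0 XOR (NOT 0 AND 0))) -> 0
  row 17 [10001]: (1 XOR (0 XOR (NOT 1 AND 0))) -> 1
  row 18 [10010]: (0 XOR (0 XOR (NOT 0 AND 0))) -> 0
  row 19 [10011]: (1 XOR (0 XOR (NOT 1 AND 0))) -> 1
  row 20 [10100]: (0 XOR (0 XOR (NOT 0 AND 1))) -> 1
  row 21 [10101]: (1 XOR (0 XOR (NOT 1 AND 1))) -> 1
  row 22 [10110]: (0 XOR (0 XOR (NOT 0 AND 1))) -> 1
  row 23 [10111]: (1 XOR (0 XOR (NOT 1 AND 1))) -> 1
  row 24 [11000]: (0 XOR (1 XOR (NOT 0 AND 0))) -> 1
  row 25 [11001]: (1 XOR (1 XOR (NOT 1 AND 0))) -> 0
  row 26 [11010]: (0 XOR (1 XOR (NOT 0 AND 0))) -> 1
  row 27 [11011]: (1 XOR (1 XOR (NOT 1 AND 0))) -> 0
  row 28 [11100]: (0 XOR (1 XOR (NOT 0 AND 1))) -> 0
  row 29 [11101]: (1 XOR (1 XOR (NOT 1 AND 1))) -> 0
  row 30 [11110]: (0 XOR (1 XOR (NOT 0 AND 1))) -> 0
  row 31 [11111]: (1 XOR (1 XOR (NOT 1 AND 1))) -> 0
Full result column, 4 rows per line (a,b,c fixed per line; d,e runs 00..11 left to right):
  rows 0-3 [a,b,c=000]: 0101  = hex 5
  rows 4-7 [a,b,c=001]: 1111  = hex F
  rows 8-11 [a,b,c=010]: 1010  = hex A
  rows 12-15 [a,b,c=011]: 0000  = hex 0
  rows 16-19 [a,b,c=100]: 0101  = hex 5
  rows 20-23 [a,b,c=101]: 1111  = hex F
  rows 24-27 [a,b,c=110]: 1010  = hex A
  rows 28-31 [a,b,c=111]: 0000  = hex 0
Output column (row 0 .. row 31) = 01011111101000000101111110100000
Output column grouped in 4s = 0101 1111 1010 0000 0101 1111 1010 0000 = 0x5FA05FA0
Convert to decimal digit by digit (value = value*16 + digit):
  5 -> 5
  5*16 + 15 (F) = 95
  95*16 + 10 (A) = 1530
  1530*16 + 0 = 24480
  24480*16 + 5 = 391685
  391685*16 + 15 (F) = 6266975
  6266975*16 + 10 (A) = 100271610
  100271610*16 + 0 = 1604345760
Decimal = 1604345760

1604345760


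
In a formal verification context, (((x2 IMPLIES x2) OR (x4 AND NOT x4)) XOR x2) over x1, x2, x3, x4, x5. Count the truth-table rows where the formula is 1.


Formula: (((x2 IMPLIES x2) OR (x4 AND NOT x4)) XOR x2) over 5 vars (32 rows)
Evaluate each row (x1, x2, x3, x4, x5 as bits, MSB first):
  row 0 [00000]: (((0 IMPLIES 0) OR (0 AND NOT 0)) XOR 0) -> 1
  row 1 [00001]: (((0 IMPLIES 0) OR (0 AND NOT 0)) XOR 0) -> 1
  row 2 [00010]: (((0 IMPLIES 0) OR (1 AND NOT 1)) XOR 0) -> 1
  row 3 [00011]: (((0 IMPLIES 0) OR (1 AND NOT 1)) XOR 0) -> 1
  row 4 [00100]: (((0 IMPLIES 0) OR (0 AND NOT 0)) XOR 0) -> 1
  row 5 [00101]: (((0 IMPLIES 0) OR (0 AND NOT 0)) XOR 0) -> 1
  row 6 [00110]: (((0 IMPLIES 0) OR (1 AND NOT 1)) XOR 0) -> 1
  row 7 [00111]: (((0 IMPLIES 0) OR (1 AND NOT 1)) XOR 0) -> 1
  row 8 [01000]: (((1 IMPLIES 1) OR (0 AND NOT 0)) XOR 1) -> 0
  row 9 [01001]: (((1 IMPLIES 1) OR (0 AND NOT 0)) XOR 1) -> 0
  row 10 [01010]: (((1 IMPLIES 1) OR (1 AND NOT 1)) XOR 1) -> 0
  row 11 [01011]: (((1 IMPLIES 1) OR (1 AND NOT 1)) XOR 1) -> 0
  row 12 [01100]: (((1 IMPLIES 1) OR (0 AND NOT 0)) XOR 1) -> 0
  row 13 [01101]: (((1 IMPLIES 1) OR (0 AND NOT 0)) XOR 1) -> 0
  row 14 [01110]: (((1 IMPLIES 1) OR (1 AND NOT 1)) XOR 1) -> 0
  row 15 [01111]: (((1 IMPLIES 1) OR (1 AND NOT 1)) XOR 1) -> 0
  row 16 [10000]: (((0 IMPLIES 0) OR (0 AND NOT 0)) XOR 0) -> 1
  row 17 [10001]: (((0 IMPLIES 0) OR (0 AND NOT 0)) XOR 0) -> 1
  row 18 [10010]: (((0 IMPLIES 0) OR (1 AND NOT 1)) XOR 0) -> 1
  row 19 [10011]: (((0 IMPLIES 0) OR (1 AND NOT 1)) XOR 0) -> 1
  row 20 [10100]: (((0 IMPLIES 0) OR (0 AND NOT 0)) XOR 0) -> 1
  row 21 [10101]: (((0 IMPLIES 0) OR (0 AND NOT 0)) XOR 0) -> 1
  row 22 [10110]: (((0 IMPLIES 0) OR (1 AND NOT 1)) XOR 0) -> 1
  row 23 [10111]: (((0 IMPLIES 0) OR (1 AND NOT 1)) XOR 0) -> 1
  row 24 [11000]: (((1 IMPLIES 1) OR (0 AND NOT 0)) XOR 1) -> 0
  row 25 [11001]: (((1 IMPLIES 1) OR (0 AND NOT 0)) XOR 1) -> 0
  row 26 [11010]: (((1 IMPLIES 1) OR (1 AND NOT 1)) XOR 1) -> 0
  row 27 [11011]: (((1 IMPLIES 1) OR (1 AND NOT 1)) XOR 1) -> 0
  row 28 [11100]: (((1 IMPLIES 1) OR (0 AND NOT 0)) XOR 1) -> 0
  row 29 [11101]: (((1 IMPLIES 1) OR (0 AND NOT 0)) XOR 1) -> 0
  row 30 [11110]: (((1 IMPLIES 1) OR (1 AND NOT 1)) XOR 1) -> 0
  row 31 [11111]: (((1 IMPLIES 1) OR (1 AND NOT 1)) XOR 1) -> 0
Full result column, 8 rows per line (x1,x2 fixed per line; x3,x4,x5 runs 000..111 left to right):
  rows 0-7 [x1,x2=00]: 11111111  (ones: 8)
  rows 8-15 [x1,x2=01]: 00000000  (ones: 0)
  rows 16-23 [x1,x2=10]: 11111111  (ones: 8)
  rows 24-31 [x1,x2=11]: 00000000  (ones: 0)
Count of 1-rows = 8+0+8+0 = 16

16


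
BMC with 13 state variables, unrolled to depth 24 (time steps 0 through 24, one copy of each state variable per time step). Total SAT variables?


BMC unrolls to depth k, creating one copy of each state var for steps 0..k.
Step count = 24 + 1 = 25 (steps 0 through 24)
Vars per step = 13
Total = 13 * 25 = 325

325


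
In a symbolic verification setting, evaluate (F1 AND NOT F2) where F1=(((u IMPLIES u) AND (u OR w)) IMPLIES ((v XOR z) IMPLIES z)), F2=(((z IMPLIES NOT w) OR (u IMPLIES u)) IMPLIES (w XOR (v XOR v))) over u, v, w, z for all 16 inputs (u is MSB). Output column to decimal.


F1 = (((u IMPLIES u) AND (u OR w)) IMPLIES ((v XOR z) IMPLIES z))
F2 = (((z IMPLIES NOT w) OR (u IMPLIES u)) IMPLIES (w XOR (v XOR v)))
Counterexample to F1=>F2 is where F1=1 and F2=0.
Evaluate each row (bits = u,v,w,z, MSB first):
  row 0 [0000]: F1=1 F2=0 -> F1&~F2 -> 1
  row 1 [0001]: F1=1 F2=0 -> F1&~F2 -> 1
  row 2 [0010]: F1=1 F2=1 -> F1&~F2 -> 0
  row 3 [0011]: F1=1 F2=1 -> F1&~F2 -> 0
  row 4 [0100]: F1=1 F2=0 -> F1&~F2 -> 1
  row 5 [0101]: F1=1 F2=0 -> F1&~F2 -> 1
  row 6 [0110]: F1=0 F2=1 -> F1&~F2 -> 0
  row 7 [0111]: F1=1 F2=1 -> F1&~F2 -> 0
  row 8 [1000]: F1=1 F2=0 -> F1&~F2 -> 1
  row 9 [1001]: F1=1 F2=0 -> F1&~F2 -> 1
  row 10 [1010]: F1=1 F2=1 -> F1&~F2 -> 0
  row 11 [1011]: F1=1 F2=1 -> F1&~F2 -> 0
  row 12 [1100]: F1=0 F2=0 -> F1&~F2 -> 0
  row 13 [1101]: F1=1 F2=0 -> F1&~F2 -> 1
  row 14 [1110]: F1=0 F2=1 -> F1&~F2 -> 0
  row 15 [1111]: F1=1 F2=1 -> F1&~F2 -> 0
Full result column, 4 rows per line (u,v fixed per line; w,z runs 00..11 left to right):
  rows 0-3 [u,v=00]: 1100  = hex C
  rows 4-7 [u,v=01]: 1100  = hex C
  rows 8-11 [u,v=10]: 1100  = hex C
  rows 12-15 [u,v=11]: 0100  = hex 4
Counterexample vector (row 0 .. row 15) = 1100110011000100
Output column grouped in 4s = 1100 1100 1100 0100 = 0xCCC4
Convert to decimal digit by digit (value = value*16 + digit):
  C -> 12
  12*16 + 12 (C) = 204
  204*16 + 12 (C) = 3276
  3276*16 + 4 = 52420
Decimal = 52420

52420


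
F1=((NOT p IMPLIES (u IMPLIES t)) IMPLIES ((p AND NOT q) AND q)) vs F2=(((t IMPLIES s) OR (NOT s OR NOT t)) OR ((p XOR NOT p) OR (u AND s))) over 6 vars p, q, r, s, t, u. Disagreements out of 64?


F1 = ((NOT p IMPLIES (u IMPLIES t)) IMPLIES ((p AND NOT q) AND q))
F2 = (((t IMPLIES s) OR (NOT s OR NOT t)) OR ((p XOR NOT p) OR (u AND s)))
Evaluate both on each of 64 rows (bits = p,q,r,s,t,u):
  row 0 [000000]: F1=0 F2=1 (differ) -> 1
  row 1 [000001]: F1=1 F2=1 -> 0
  row 2 [000010]: F1=0 F2=1 (differ) -> 1
  row 3 [000011]: F1=0 F2=1 (differ) -> 1
  row 4 [000100]: F1=0 F2=1 (differ) -> 1
  (every remaining row is evaluated the same way; all 64 results are listed next)
Full result column, 8 rows per line (p,q,r fixed per line; s,t,u runs 000..111 left to right):
  rows 0-7 [p,q,r=000]: 10111011  (ones: 6)
  rows 8-15 [p,q,r=001]: 10111011  (ones: 6)
  rows 16-23 [p,q,r=010]: 10111011  (ones: 6)
  rows 24-31 [p,q,r=011]: 10111011  (ones: 6)
  rows 32-39 [p,q,r=100]: 11111111  (ones: 8)
  rows 40-47 [p,q,r=101]: 11111111  (ones: 8)
  rows 48-55 [p,q,r=110]: 11111111  (ones: 8)
  rows 56-63 [p,q,r=111]: 11111111  (ones: 8)
Disagreements = 6+6+6+6+8+8+8+8 = 56

56


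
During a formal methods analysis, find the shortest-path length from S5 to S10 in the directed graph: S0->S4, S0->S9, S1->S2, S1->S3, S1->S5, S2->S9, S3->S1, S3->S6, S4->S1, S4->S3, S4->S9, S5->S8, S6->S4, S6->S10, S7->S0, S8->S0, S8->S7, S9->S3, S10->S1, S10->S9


BFS layer-by-layer from S5:
  dist 0: {S5}
  dist 1: {S8}
  dist 2: {S0, S7}
  dist 3: {S4, S9}
  dist 4: {S1, S3}
  dist 5: {S2, S6}
  dist 6: {S10}
  -> S10 reached at distance 6
Shortest path length = 6

6


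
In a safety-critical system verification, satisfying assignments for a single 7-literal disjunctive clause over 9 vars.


Step 1: Total=2^9=512
Step 2: Unsat when all 7 false: 2^2=4
Step 3: Sat=512-4=508

508


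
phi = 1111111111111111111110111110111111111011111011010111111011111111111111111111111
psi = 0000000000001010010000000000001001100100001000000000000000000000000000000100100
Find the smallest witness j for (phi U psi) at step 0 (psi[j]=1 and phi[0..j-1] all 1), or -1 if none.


(phi U psi) at 0: need smallest j with psi[j]=1 and phi[i]=1 for all i in [0,j).
Scan from step 0:
  step 0: phi=1, psi=0 -> continue
  step 1: phi=1, psi=0 -> continue
  step 2: phi=1, psi=0 -> continue
  step 3: phi=1, psi=0 -> continue
  step 12: psi=1 and phi held for [0,12) -> witness found
Witness step = 12

12


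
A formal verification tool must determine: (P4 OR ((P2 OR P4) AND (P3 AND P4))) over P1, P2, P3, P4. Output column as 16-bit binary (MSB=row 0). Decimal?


Formula: (P4 OR ((P2 OR P4) AND (P3 AND P4))) over P1, P2, P3, P4 (16 rows)
Evaluate each row (bits = P1,P2,P3,P4, MSB first):
  row 0 [0000]: (0 OR ((0 OR 0) AND (0 AND 0))) -> 0
  row 1 [0001]: (1 OR ((0 OR 1) AND (0 AND 1))) -> 1
  row 2 [0010]: (0 OR ((0 OR 0) AND (1 AND 0))) -> 0
  row 3 [0011]: (1 OR ((0 OR 1) AND (1 AND 1))) -> 1
  row 4 [0100]: (0 OR ((1 OR 0) AND (0 AND 0))) -> 0
  row 5 [0101]: (1 OR ((1 OR 1) AND (0 AND 1))) -> 1
  row 6 [0110]: (0 OR ((1 OR 0) AND (1 AND 0))) -> 0
  row 7 [0111]: (1 OR ((1 OR 1) AND (1 AND 1))) -> 1
  row 8 [1000]: (0 OR ((0 OR 0) AND (0 AND 0))) -> 0
  row 9 [1001]: (1 OR ((0 OR 1) AND (0 AND 1))) -> 1
  row 10 [1010]: (0 OR ((0 OR 0) AND (1 AND 0))) -> 0
  row 11 [1011]: (1 OR ((0 OR 1) AND (1 AND 1))) -> 1
  row 12 [1100]: (0 OR ((1 OR 0) AND (0 AND 0))) -> 0
  row 13 [1101]: (1 OR ((1 OR 1) AND (0 AND 1))) -> 1
  row 14 [1110]: (0 OR ((1 OR 0) AND (1 AND 0))) -> 0
  row 15 [1111]: (1 OR ((1 OR 1) AND (1 AND 1))) -> 1
Full result column, 4 rows per line (P1,P2 fixed per line; P3,P4 runs 00..11 left to right):
  rows 0-3 [P1,P2=00]: 0101  = hex 5
  rows 4-7 [P1,P2=01]: 0101  = hex 5
  rows 8-11 [P1,P2=10]: 0101  = hex 5
  rows 12-15 [P1,P2=11]: 0101  = hex 5
Output column (row 0 .. row 15) = 0101010101010101
Output column grouped in 4s = 0101 0101 0101 0101 = 0x5555
Convert to decimal digit by digit (value = value*16 + digit):
  5 -> 5
  5*16 + 5 = 85
  85*16 + 5 = 1365
  1365*16 + 5 = 21845
Decimal = 21845

21845


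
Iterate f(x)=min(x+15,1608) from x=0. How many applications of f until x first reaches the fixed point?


Step 1: x=0, cap=1608, increment=15
Step 2: x grows by 15 each step until capped at 1608; fixed point is x=1608
Step 3: iterations = ceil(1608/15) = 108

108


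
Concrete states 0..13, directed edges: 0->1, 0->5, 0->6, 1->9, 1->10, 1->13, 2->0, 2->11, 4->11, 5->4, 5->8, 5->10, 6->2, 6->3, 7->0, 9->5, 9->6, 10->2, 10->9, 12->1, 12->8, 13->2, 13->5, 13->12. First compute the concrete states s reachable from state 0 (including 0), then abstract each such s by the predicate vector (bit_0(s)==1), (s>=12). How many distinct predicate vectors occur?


BFS from 0:
Concrete reachable: {0, 1, 2, 3, 4, 5, 6, 8, 9, 10, 11, 12, 13}
Abstract via predicates (bit_0(s)==1), (s>=12):
  (0,0) <- {0, 2, 4, 6, 8, 10}
  (0,1) <- {12}
  (1,0) <- {1, 3, 5, 9, 11}
  (1,1) <- {13}
Distinct abstract states = 4

4


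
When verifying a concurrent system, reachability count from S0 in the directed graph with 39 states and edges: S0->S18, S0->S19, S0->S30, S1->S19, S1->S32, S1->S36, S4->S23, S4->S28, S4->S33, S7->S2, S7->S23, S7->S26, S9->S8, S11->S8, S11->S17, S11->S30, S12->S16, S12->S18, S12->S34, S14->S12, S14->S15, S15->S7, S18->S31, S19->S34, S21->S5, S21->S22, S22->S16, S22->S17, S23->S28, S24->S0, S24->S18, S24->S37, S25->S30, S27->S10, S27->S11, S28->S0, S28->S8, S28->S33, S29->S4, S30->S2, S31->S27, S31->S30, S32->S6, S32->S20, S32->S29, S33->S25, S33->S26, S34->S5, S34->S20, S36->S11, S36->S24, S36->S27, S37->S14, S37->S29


BFS from S0:
  layer 0: {S0}
  layer 1: {S18, S19, S30}
  layer 2: {S2, S31, S34}
  layer 3: {S5, S20, S27}
  layer 4: {S10, S11}
  layer 5: {S8, S17}
Reachable set: {S0, S2, S5, S8, S10, S11, S17, S18, S19, S20, S27, S30, S31, S34}
Count = 14

14


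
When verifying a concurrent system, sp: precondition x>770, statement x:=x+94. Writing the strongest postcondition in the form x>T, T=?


Formula: sp(P, x:=E) = exists old_x. (x = E[old_x/x]) AND P[old_x/x] (old_x is the value of x before the assignment; eliminate old_x by solving x = E[old_x/x] for old_x)
Step 1: Precondition P: x>770, i.e. old_x > 770
Step 2: Assignment gives x = old_x + 94, so old_x = x - 94
Step 3: Substitute into P: x - 94 > 770
Step 4: Simplify: x > 770+94 = 864

864


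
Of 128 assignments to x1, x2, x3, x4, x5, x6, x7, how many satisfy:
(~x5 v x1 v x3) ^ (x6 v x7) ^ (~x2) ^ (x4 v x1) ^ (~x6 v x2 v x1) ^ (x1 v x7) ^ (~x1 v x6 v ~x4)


CNF with 7 clauses over 7 vars (128 assignments).
An assignment satisfies CNF iff every clause has >=1 true literal.
Check each row (bits = x1,x2,x3,x4,x5,x6,x7; clause T/F shown):
  row 0 [0000000]: clauses=TFTFTFT -> 0
  row 1 [0000001]: clauses=TTTFTTT -> 0
  row 2 [0000010]: clauses=TTTFFFT -> 0
  row 3 [0000011]: clauses=TTTFFTT -> 0
  row 4 [0000100]: clauses=FFTFTFT -> 0
  (every remaining row is evaluated the same way; all 128 results are listed next)
Full result column, 8 rows per line (x1,x2,x3,x4 fixed per line; x5,x6,x7 runs 000..111 left to right):
  rows 0-7 [x1,x2,x3,x4=0000]: 00000000  (ones: 0)
  rows 8-15 [x1,x2,x3,x4=0001]: 01000000  (ones: 1)
  rows 16-23 [x1,x2,x3,x4=0010]: 00000000  (ones: 0)
  rows 24-31 [x1,x2,x3,x4=0011]: 01000100  (ones: 2)
  rows 32-39 [x1,x2,x3,x4=0100]: 00000000  (ones: 0)
  rows 40-47 [x1,x2,x3,x4=0101]: 00000000  (ones: 0)
  rows 48-55 [x1,x2,x3,x4=0110]: 00000000  (ones: 0)
  rows 56-63 [x1,x2,x3,x4=0111]: 00000000  (ones: 0)
  rows 64-71 [x1,x2,x3,x4=1000]: 01110111  (ones: 6)
  rows 72-79 [x1,x2,x3,x4=1001]: 00110011  (ones: 4)
  rows 80-87 [x1,x2,x3,x4=1010]: 01110111  (ones: 6)
  rows 88-95 [x1,x2,x3,x4=1011]: 00110011  (ones: 4)
  rows 96-103 [x1,x2,x3,x4=1100]: 00000000  (ones: 0)
  rows 104-111 [x1,x2,x3,x4=1101]: 00000000  (ones: 0)
  rows 112-119 [x1,x2,x3,x4=1110]: 00000000  (ones: 0)
  rows 120-127 [x1,x2,x3,x4=1111]: 00000000  (ones: 0)
Satisfying assignments = 0+1+0+2+0+0+0+0+6+4+6+4+0+0+0+0 = 23

23


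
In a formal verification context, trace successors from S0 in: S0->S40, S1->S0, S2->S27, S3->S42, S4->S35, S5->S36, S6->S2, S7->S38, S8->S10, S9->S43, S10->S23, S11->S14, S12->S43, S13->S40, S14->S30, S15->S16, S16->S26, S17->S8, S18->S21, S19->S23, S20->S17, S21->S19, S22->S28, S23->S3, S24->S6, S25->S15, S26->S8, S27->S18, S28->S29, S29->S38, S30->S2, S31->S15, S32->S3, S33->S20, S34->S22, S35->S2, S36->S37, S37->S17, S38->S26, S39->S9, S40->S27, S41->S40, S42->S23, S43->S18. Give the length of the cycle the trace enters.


Trace from S0 until a state repeats:
  S0 -> S40 -> S27 -> S18 -> S21 -> S19 -> S23 -> S3 -> S42 -> S23
S23 first seen at step 6, revisited at step 9.
Cycle length = 9 - 6 = 3

3


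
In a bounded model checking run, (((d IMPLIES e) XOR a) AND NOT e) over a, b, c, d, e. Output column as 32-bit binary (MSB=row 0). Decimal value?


Formula: (((d IMPLIES e) XOR a) AND NOT e) over a, b, c, d, e (32 rows)
Evaluate each row (bits = a,b,c,d,e, MSB first):
  row 0 [00000]: (((0 IMPLIES 0) XOR 0) AND NOT 0) -> 1
  row 1 [00001]: (((0 IMPLIES 1) XOR 0) AND NOT 1) -> 0
  row 2 [00010]: (((1 IMPLIES 0) XOR 0) AND NOT 0) -> 0
  row 3 [00011]: (((1 IMPLIES 1) XOR 0) AND NOT 1) -> 0
  row 4 [00100]: (((0 IMPLIES 0) XOR 0) AND NOT 0) -> 1
  row 5 [00101]: (((0 IMPLIES 1) XOR 0) AND NOT 1) -> 0
  row 6 [00110]: (((1 IMPLIES 0) XOR 0) AND NOT 0) -> 0
  row 7 [00111]: (((1 IMPLIES 1) XOR 0) AND NOT 1) -> 0
  row 8 [01000]: (((0 IMPLIES 0) XOR 0) AND NOT 0) -> 1
  row 9 [01001]: (((0 IMPLIES 1) XOR 0) AND NOT 1) -> 0
  row 10 [01010]: (((1 IMPLIES 0) XOR 0) AND NOT 0) -> 0
  row 11 [01011]: (((1 IMPLIES 1) XOR 0) AND NOT 1) -> 0
  row 12 [01100]: (((0 IMPLIES 0) XOR 0) AND NOT 0) -> 1
  row 13 [01101]: (((0 IMPLIES 1) XOR 0) AND NOT 1) -> 0
  row 14 [01110]: (((1 IMPLIES 0) XOR 0) AND NOT 0) -> 0
  row 15 [01111]: (((1 IMPLIES 1) XOR 0) AND NOT 1) -> 0
  row 16 [10000]: (((0 IMPLIES 0) XOR 1) AND NOT 0) -> 0
  row 17 [10001]: (((0 IMPLIES 1) XOR 1) AND NOT 1) -> 0
  row 18 [10010]: (((1 IMPLIES 0) XOR 1) AND NOT 0) -> 1
  row 19 [10011]: (((1 IMPLIES 1) XOR 1) AND NOT 1) -> 0
  row 20 [10100]: (((0 IMPLIES 0) XOR 1) AND NOT 0) -> 0
  row 21 [10101]: (((0 IMPLIES 1) XOR 1) AND NOT 1) -> 0
  row 22 [10110]: (((1 IMPLIES 0) XOR 1) AND NOT 0) -> 1
  row 23 [10111]: (((1 IMPLIES 1) XOR 1) AND NOT 1) -> 0
  row 24 [11000]: (((0 IMPLIES 0) XOR 1) AND NOT 0) -> 0
  row 25 [11001]: (((0 IMPLIES 1) XOR 1) AND NOT 1) -> 0
  row 26 [11010]: (((1 IMPLIES 0) XOR 1) AND NOT 0) -> 1
  row 27 [11011]: (((1 IMPLIES 1) XOR 1) AND NOT 1) -> 0
  row 28 [11100]: (((0 IMPLIES 0) XOR 1) AND NOT 0) -> 0
  row 29 [11101]: (((0 IMPLIES 1) XOR 1) AND NOT 1) -> 0
  row 30 [11110]: (((1 IMPLIES 0) XOR 1) AND NOT 0) -> 1
  row 31 [11111]: (((1 IMPLIES 1) XOR 1) AND NOT 1) -> 0
Full result column, 4 rows per line (a,b,c fixed per line; d,e runs 00..11 left to right):
  rows 0-3 [a,b,c=000]: 1000  = hex 8
  rows 4-7 [a,b,c=001]: 1000  = hex 8
  rows 8-11 [a,b,c=010]: 1000  = hex 8
  rows 12-15 [a,b,c=011]: 1000  = hex 8
  rows 16-19 [a,b,c=100]: 0010  = hex 2
  rows 20-23 [a,b,c=101]: 0010  = hex 2
  rows 24-27 [a,b,c=110]: 0010  = hex 2
  rows 28-31 [a,b,c=111]: 0010  = hex 2
Output column (row 0 .. row 31) = 10001000100010000010001000100010
Output column grouped in 4s = 1000 1000 1000 1000 0010 0010 0010 0010 = 0x88882222
Convert to decimal digit by digit (value = value*16 + digit):
  8 -> 8
  8*16 + 8 = 136
  136*16 + 8 = 2184
  2184*16 + 8 = 34952
  34952*16 + 2 = 559234
  559234*16 + 2 = 8947746
  8947746*16 + 2 = 143163938
  143163938*16 + 2 = 2290623010
Decimal = 2290623010

2290623010


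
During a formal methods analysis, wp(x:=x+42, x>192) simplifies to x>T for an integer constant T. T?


Formula: wp(x:=E, P) = P[E/x] (substitute E for x in postcondition)
Step 1: Postcondition: x>192
Step 2: Substitute x+42 for x: x+42>192
Step 3: Solve for x: x > 192-42 = 150

150


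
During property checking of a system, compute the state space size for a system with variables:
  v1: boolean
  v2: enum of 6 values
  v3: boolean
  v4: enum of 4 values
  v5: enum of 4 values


State space = product of domain sizes of all variables.
Domain sizes:
  v1 (boolean): 2
  v2 (enum of 6 values): 6
  v3 (boolean): 2
  v4 (enum of 4 values): 4
  v5 (enum of 4 values): 4
Product = 2 * 6 * 2 * 4 * 4 = 384

384


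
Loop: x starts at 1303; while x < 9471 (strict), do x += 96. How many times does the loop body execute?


Step 1: x goes from 1303 toward 9471 by 96; the body runs while x<9471, so iterations = ceil((bound-start)/step)
Step 2: Distance=8168
Step 3: ceil(8168/96)=86

86


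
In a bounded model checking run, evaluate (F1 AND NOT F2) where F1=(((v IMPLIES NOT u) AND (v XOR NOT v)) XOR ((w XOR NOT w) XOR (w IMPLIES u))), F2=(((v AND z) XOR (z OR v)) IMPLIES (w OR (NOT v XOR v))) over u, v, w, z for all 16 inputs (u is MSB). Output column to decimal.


F1 = (((v IMPLIES NOT u) AND (v XOR NOT v)) XOR ((w XOR NOT w) XOR (w IMPLIES u)))
F2 = (((v AND z) XOR (z OR v)) IMPLIES (w OR (NOT v XOR v)))
Counterexample to F1=>F2 is where F1=1 and F2=0.
Evaluate each row (bits = u,v,w,z, MSB first):
  row 0 [0000]: F1=1 F2=1 -> F1&~F2 -> 0
  row 1 [0001]: F1=1 F2=1 -> F1&~F2 -> 0
  row 2 [0010]: F1=0 F2=1 -> F1&~F2 -> 0
  row 3 [0011]: F1=0 F2=1 -> F1&~F2 -> 0
  row 4 [0100]: F1=1 F2=1 -> F1&~F2 -> 0
  row 5 [0101]: F1=1 F2=1 -> F1&~F2 -> 0
  row 6 [0110]: F1=0 F2=1 -> F1&~F2 -> 0
  row 7 [0111]: F1=0 F2=1 -> F1&~F2 -> 0
  row 8 [1000]: F1=1 F2=1 -> F1&~F2 -> 0
  row 9 [1001]: F1=1 F2=1 -> F1&~F2 -> 0
  row 10 [1010]: F1=1 F2=1 -> F1&~F2 -> 0
  row 11 [1011]: F1=1 F2=1 -> F1&~F2 -> 0
  row 12 [1100]: F1=0 F2=1 -> F1&~F2 -> 0
  row 13 [1101]: F1=0 F2=1 -> F1&~F2 -> 0
  row 14 [1110]: F1=0 F2=1 -> F1&~F2 -> 0
  row 15 [1111]: F1=0 F2=1 -> F1&~F2 -> 0
Full result column, 4 rows per line (u,v fixed per line; w,z runs 00..11 left to right):
  rows 0-3 [u,v=00]: 0000  = hex 0
  rows 4-7 [u,v=01]: 0000  = hex 0
  rows 8-11 [u,v=10]: 0000  = hex 0
  rows 12-15 [u,v=11]: 0000  = hex 0
Counterexample vector (row 0 .. row 15) = 0000000000000000
Output column grouped in 4s = 0000 0000 0000 0000 = 0x0000
Convert to decimal digit by digit (value = value*16 + digit):
  0 -> 0
  0*16 + 0 = 0
  0*16 + 0 = 0
  0*16 + 0 = 0
Decimal = 0

0


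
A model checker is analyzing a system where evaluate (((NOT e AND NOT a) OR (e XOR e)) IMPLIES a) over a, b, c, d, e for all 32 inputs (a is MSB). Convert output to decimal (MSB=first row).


Formula: (((NOT e AND NOT a) OR (e XOR e)) IMPLIES a) over a, b, c, d, e (32 rows)
Evaluate each row (bits = a,b,c,d,e, MSB first):
  row 0 [00000]: (((NOT 0 AND NOT 0) OR (0 XOR 0)) IMPLIES 0) -> 0
  row 1 [00001]: (((NOT 1 AND NOT 0) OR (1 XOR 1)) IMPLIES 0) -> 1
  row 2 [00010]: (((NOT 0 AND NOT 0) OR (0 XOR 0)) IMPLIES 0) -> 0
  row 3 [00011]: (((NOT 1 AND NOT 0) OR (1 XOR 1)) IMPLIES 0) -> 1
  row 4 [00100]: (((NOT 0 AND NOT 0) OR (0 XOR 0)) IMPLIES 0) -> 0
  row 5 [00101]: (((NOT 1 AND NOT 0) OR (1 XOR 1)) IMPLIES 0) -> 1
  row 6 [00110]: (((NOT 0 AND NOT 0) OR (0 XOR 0)) IMPLIES 0) -> 0
  row 7 [00111]: (((NOT 1 AND NOT 0) OR (1 XOR 1)) IMPLIES 0) -> 1
  row 8 [01000]: (((NOT 0 AND NOT 0) OR (0 XOR 0)) IMPLIES 0) -> 0
  row 9 [01001]: (((NOT 1 AND NOT 0) OR (1 XOR 1)) IMPLIES 0) -> 1
  row 10 [01010]: (((NOT 0 AND NOT 0) OR (0 XOR 0)) IMPLIES 0) -> 0
  row 11 [01011]: (((NOT 1 AND NOT 0) OR (1 XOR 1)) IMPLIES 0) -> 1
  row 12 [01100]: (((NOT 0 AND NOT 0) OR (0 XOR 0)) IMPLIES 0) -> 0
  row 13 [01101]: (((NOT 1 AND NOT 0) OR (1 XOR 1)) IMPLIES 0) -> 1
  row 14 [01110]: (((NOT 0 AND NOT 0) OR (0 XOR 0)) IMPLIES 0) -> 0
  row 15 [01111]: (((NOT 1 AND NOT 0) OR (1 XOR 1)) IMPLIES 0) -> 1
  row 16 [10000]: (((NOT 0 AND NOT 1) OR (0 XOR 0)) IMPLIES 1) -> 1
  row 17 [10001]: (((NOT 1 AND NOT 1) OR (1 XOR 1)) IMPLIES 1) -> 1
  row 18 [10010]: (((NOT 0 AND NOT 1) OR (0 XOR 0)) IMPLIES 1) -> 1
  row 19 [10011]: (((NOT 1 AND NOT 1) OR (1 XOR 1)) IMPLIES 1) -> 1
  row 20 [10100]: (((NOT 0 AND NOT 1) OR (0 XOR 0)) IMPLIES 1) -> 1
  row 21 [10101]: (((NOT 1 AND NOT 1) OR (1 XOR 1)) IMPLIES 1) -> 1
  row 22 [10110]: (((NOT 0 AND NOT 1) OR (0 XOR 0)) IMPLIES 1) -> 1
  row 23 [10111]: (((NOT 1 AND NOT 1) OR (1 XOR 1)) IMPLIES 1) -> 1
  row 24 [11000]: (((NOT 0 AND NOT 1) OR (0 XOR 0)) IMPLIES 1) -> 1
  row 25 [11001]: (((NOT 1 AND NOT 1) OR (1 XOR 1)) IMPLIES 1) -> 1
  row 26 [11010]: (((NOT 0 AND NOT 1) OR (0 XOR 0)) IMPLIES 1) -> 1
  row 27 [11011]: (((NOT 1 AND NOT 1) OR (1 XOR 1)) IMPLIES 1) -> 1
  row 28 [11100]: (((NOT 0 AND NOT 1) OR (0 XOR 0)) IMPLIES 1) -> 1
  row 29 [11101]: (((NOT 1 AND NOT 1) OR (1 XOR 1)) IMPLIES 1) -> 1
  row 30 [11110]: (((NOT 0 AND NOT 1) OR (0 XOR 0)) IMPLIES 1) -> 1
  row 31 [11111]: (((NOT 1 AND NOT 1) OR (1 XOR 1)) IMPLIES 1) -> 1
Full result column, 4 rows per line (a,b,c fixed per line; d,e runs 00..11 left to right):
  rows 0-3 [a,b,c=000]: 0101  = hex 5
  rows 4-7 [a,b,c=001]: 0101  = hex 5
  rows 8-11 [a,b,c=010]: 0101  = hex 5
  rows 12-15 [a,b,c=011]: 0101  = hex 5
  rows 16-19 [a,b,c=100]: 1111  = hex F
  rows 20-23 [a,b,c=101]: 1111  = hex F
  rows 24-27 [a,b,c=110]: 1111  = hex F
  rows 28-31 [a,b,c=111]: 1111  = hex F
Output column (row 0 .. row 31) = 01010101010101011111111111111111
Output column grouped in 4s = 0101 0101 0101 0101 1111 1111 1111 1111 = 0x5555FFFF
Convert to decimal digit by digit (value = value*16 + digit):
  5 -> 5
  5*16 + 5 = 85
  85*16 + 5 = 1365
  1365*16 + 5 = 21845
  21845*16 + 15 (F) = 349535
  349535*16 + 15 (F) = 5592575
  5592575*16 + 15 (F) = 89481215
  89481215*16 + 15 (F) = 1431699455
Decimal = 1431699455

1431699455


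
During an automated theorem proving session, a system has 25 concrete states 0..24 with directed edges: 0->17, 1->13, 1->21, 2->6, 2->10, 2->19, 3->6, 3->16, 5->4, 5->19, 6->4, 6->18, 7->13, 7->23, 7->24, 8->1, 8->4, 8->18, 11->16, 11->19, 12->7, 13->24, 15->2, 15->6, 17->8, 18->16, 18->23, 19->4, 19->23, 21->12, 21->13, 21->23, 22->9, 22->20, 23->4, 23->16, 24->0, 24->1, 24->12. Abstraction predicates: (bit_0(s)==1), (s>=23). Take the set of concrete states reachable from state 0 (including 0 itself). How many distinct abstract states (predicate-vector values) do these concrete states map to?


BFS from 0:
Concrete reachable: {0, 1, 4, 7, 8, 12, 13, 16, 17, 18, 21, 23, 24}
Abstract via predicates (bit_0(s)==1), (s>=23):
  (0,0) <- {0, 4, 8, 12, 16, 18}
  (0,1) <- {24}
  (1,0) <- {1, 7, 13, 17, 21}
  (1,1) <- {23}
Distinct abstract states = 4

4


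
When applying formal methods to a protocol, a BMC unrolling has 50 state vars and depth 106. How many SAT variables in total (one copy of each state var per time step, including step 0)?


BMC unrolls to depth k, creating one copy of each state var for steps 0..k.
Step count = 106 + 1 = 107 (steps 0 through 106)
Vars per step = 50
Total = 50 * 107 = 5350

5350


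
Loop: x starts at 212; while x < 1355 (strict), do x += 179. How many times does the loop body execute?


Step 1: x goes from 212 toward 1355 by 179; the body runs while x<1355, so iterations = ceil((bound-start)/step)
Step 2: Distance=1143
Step 3: ceil(1143/179)=7

7


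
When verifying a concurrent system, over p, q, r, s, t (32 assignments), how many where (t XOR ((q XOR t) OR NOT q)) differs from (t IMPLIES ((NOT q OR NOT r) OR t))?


F1 = (t XOR ((q XOR t) OR NOT q))
F2 = (t IMPLIES ((NOT q OR NOT r) OR t))
Evaluate both on each of 32 rows (bits = p,q,r,s,t):
  row 0 [00000]: F1=1 F2=1 -> 0
  row 1 [00001]: F1=0 F2=1 (differ) -> 1
  row 2 [00010]: F1=1 F2=1 -> 0
  row 3 [00011]: F1=0 F2=1 (differ) -> 1
  row 4 [00100]: F1=1 F2=1 -> 0
  row 5 [00101]: F1=0 F2=1 (differ) -> 1
  row 6 [00110]: F1=1 F2=1 -> 0
  row 7 [00111]: F1=0 F2=1 (differ) -> 1
  row 8 [01000]: F1=1 F2=1 -> 0
  row 9 [01001]: F1=1 F2=1 -> 0
  row 10 [01010]: F1=1 F2=1 -> 0
  row 11 [01011]: F1=1 F2=1 -> 0
  row 12 [01100]: F1=1 F2=1 -> 0
  row 13 [01101]: F1=1 F2=1 -> 0
  row 14 [01110]: F1=1 F2=1 -> 0
  row 15 [01111]: F1=1 F2=1 -> 0
  row 16 [10000]: F1=1 F2=1 -> 0
  row 17 [10001]: F1=0 F2=1 (differ) -> 1
  row 18 [10010]: F1=1 F2=1 -> 0
  row 19 [10011]: F1=0 F2=1 (differ) -> 1
  row 20 [10100]: F1=1 F2=1 -> 0
  row 21 [10101]: F1=0 F2=1 (differ) -> 1
  row 22 [10110]: F1=1 F2=1 -> 0
  row 23 [10111]: F1=0 F2=1 (differ) -> 1
  row 24 [11000]: F1=1 F2=1 -> 0
  row 25 [11001]: F1=1 F2=1 -> 0
  row 26 [11010]: F1=1 F2=1 -> 0
  row 27 [11011]: F1=1 F2=1 -> 0
  row 28 [11100]: F1=1 F2=1 -> 0
  row 29 [11101]: F1=1 F2=1 -> 0
  row 30 [11110]: F1=1 F2=1 -> 0
  row 31 [11111]: F1=1 F2=1 -> 0
Full result column, 8 rows per line (p,q fixed per line; r,s,t runs 000..111 left to right):
  rows 0-7 [p,q=00]: 01010101  (ones: 4)
  rows 8-15 [p,q=01]: 00000000  (ones: 0)
  rows 16-23 [p,q=10]: 01010101  (ones: 4)
  rows 24-31 [p,q=11]: 00000000  (ones: 0)
Disagreements = 4+0+4+0 = 8

8


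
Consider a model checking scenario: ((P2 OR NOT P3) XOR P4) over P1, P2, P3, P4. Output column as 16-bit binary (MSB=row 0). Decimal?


Formula: ((P2 OR NOT P3) XOR P4) over P1, P2, P3, P4 (16 rows)
Evaluate each row (bits = P1,P2,P3,P4, MSB first):
  row 0 [0000]: ((0 OR NOT 0) XOR 0) -> 1
  row 1 [0001]: ((0 OR NOT 0) XOR 1) -> 0
  row 2 [0010]: ((0 OR NOT 1) XOR 0) -> 0
  row 3 [0011]: ((0 OR NOT 1) XOR 1) -> 1
  row 4 [0100]: ((1 OR NOT 0) XOR 0) -> 1
  row 5 [0101]: ((1 OR NOT 0) XOR 1) -> 0
  row 6 [0110]: ((1 OR NOT 1) XOR 0) -> 1
  row 7 [0111]: ((1 OR NOT 1) XOR 1) -> 0
  row 8 [1000]: ((0 OR NOT 0) XOR 0) -> 1
  row 9 [1001]: ((0 OR NOT 0) XOR 1) -> 0
  row 10 [1010]: ((0 OR NOT 1) XOR 0) -> 0
  row 11 [1011]: ((0 OR NOT 1) XOR 1) -> 1
  row 12 [1100]: ((1 OR NOT 0) XOR 0) -> 1
  row 13 [1101]: ((1 OR NOT 0) XOR 1) -> 0
  row 14 [1110]: ((1 OR NOT 1) XOR 0) -> 1
  row 15 [1111]: ((1 OR NOT 1) XOR 1) -> 0
Full result column, 4 rows per line (P1,P2 fixed per line; P3,P4 runs 00..11 left to right):
  rows 0-3 [P1,P2=00]: 1001  = hex 9
  rows 4-7 [P1,P2=01]: 1010  = hex A
  rows 8-11 [P1,P2=10]: 1001  = hex 9
  rows 12-15 [P1,P2=11]: 1010  = hex A
Output column (row 0 .. row 15) = 1001101010011010
Output column grouped in 4s = 1001 1010 1001 1010 = 0x9A9A
Convert to decimal digit by digit (value = value*16 + digit):
  9 -> 9
  9*16 + 10 (A) = 154
  154*16 + 9 = 2473
  2473*16 + 10 (A) = 39578
Decimal = 39578

39578


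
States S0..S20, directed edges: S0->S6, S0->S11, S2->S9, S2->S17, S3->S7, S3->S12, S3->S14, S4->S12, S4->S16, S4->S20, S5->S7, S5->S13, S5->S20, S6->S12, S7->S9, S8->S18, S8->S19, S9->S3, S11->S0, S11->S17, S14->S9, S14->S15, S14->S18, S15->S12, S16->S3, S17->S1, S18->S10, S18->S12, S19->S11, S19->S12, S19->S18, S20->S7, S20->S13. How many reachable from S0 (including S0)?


BFS from S0:
  layer 0: {S0}
  layer 1: {S6, S11}
  layer 2: {S12, S17}
  layer 3: {S1}
Reachable set: {S0, S1, S6, S11, S12, S17}
Count = 6

6


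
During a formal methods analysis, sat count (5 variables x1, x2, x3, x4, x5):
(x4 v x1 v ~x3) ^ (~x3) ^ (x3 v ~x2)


CNF with 3 clauses over 5 vars (32 assignments).
An assignment satisfies CNF iff every clause has >=1 true literal.
Check each row (bits = x1,x2,x3,x4,x5; clause T/F shown):
  row 0 [00000]: clauses=TTT -> 1
  row 1 [00001]: clauses=TTT -> 1
  row 2 [00010]: clauses=TTT -> 1
  row 3 [00011]: clauses=TTT -> 1
  row 4 [00100]: clauses=FFT -> 0
  row 5 [00101]: clauses=FFT -> 0
  row 6 [00110]: clauses=TFT -> 0
  row 7 [00111]: clauses=TFT -> 0
  row 8 [01000]: clauses=TTF -> 0
  row 9 [01001]: clauses=TTF -> 0
  row 10 [01010]: clauses=TTF -> 0
  row 11 [01011]: clauses=TTF -> 0
  row 12 [01100]: clauses=FFT -> 0
  row 13 [01101]: clauses=FFT -> 0
  row 14 [01110]: clauses=TFT -> 0
  row 15 [01111]: clauses=TFT -> 0
  row 16 [10000]: clauses=TTT -> 1
  row 17 [10001]: clauses=TTT -> 1
  row 18 [10010]: clauses=TTT -> 1
  row 19 [10011]: clauses=TTT -> 1
  row 20 [10100]: clauses=TFT -> 0
  row 21 [10101]: clauses=TFT -> 0
  row 22 [10110]: clauses=TFT -> 0
  row 23 [10111]: clauses=TFT -> 0
  row 24 [11000]: clauses=TTF -> 0
  row 25 [11001]: clauses=TTF -> 0
  row 26 [11010]: clauses=TTF -> 0
  row 27 [11011]: clauses=TTF -> 0
  row 28 [11100]: clauses=TFT -> 0
  row 29 [11101]: clauses=TFT -> 0
  row 30 [11110]: clauses=TFT -> 0
  row 31 [11111]: clauses=TFT -> 0
Full result column, 8 rows per line (x1,x2 fixed per line; x3,x4,x5 runs 000..111 left to right):
  rows 0-7 [x1,x2=00]: 11110000  (ones: 4)
  rows 8-15 [x1,x2=01]: 00000000  (ones: 0)
  rows 16-23 [x1,x2=10]: 11110000  (ones: 4)
  rows 24-31 [x1,x2=11]: 00000000  (ones: 0)
Satisfying assignments = 4+0+4+0 = 8

8


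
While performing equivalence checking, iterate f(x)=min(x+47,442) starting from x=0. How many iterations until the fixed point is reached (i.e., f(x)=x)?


Step 1: x=0, cap=442, increment=47
Step 2: x grows by 47 each step until capped at 442; fixed point is x=442
Step 3: iterations = ceil(442/47) = 10

10


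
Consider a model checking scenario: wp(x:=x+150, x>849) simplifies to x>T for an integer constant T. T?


Formula: wp(x:=E, P) = P[E/x] (substitute E for x in postcondition)
Step 1: Postcondition: x>849
Step 2: Substitute x+150 for x: x+150>849
Step 3: Solve for x: x > 849-150 = 699

699


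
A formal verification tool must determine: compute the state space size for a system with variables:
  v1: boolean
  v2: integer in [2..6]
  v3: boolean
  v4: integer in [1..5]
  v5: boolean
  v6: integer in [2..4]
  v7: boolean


State space = product of domain sizes of all variables.
Domain sizes:
  v1 (boolean): 2
  v2 (integer in [2..6]): 5
  v3 (boolean): 2
  v4 (integer in [1..5]): 5
  v5 (boolean): 2
  v6 (integer in [2..4]): 3
  v7 (boolean): 2
Product = 2 * 5 * 2 * 5 * 2 * 3 * 2 = 1200

1200


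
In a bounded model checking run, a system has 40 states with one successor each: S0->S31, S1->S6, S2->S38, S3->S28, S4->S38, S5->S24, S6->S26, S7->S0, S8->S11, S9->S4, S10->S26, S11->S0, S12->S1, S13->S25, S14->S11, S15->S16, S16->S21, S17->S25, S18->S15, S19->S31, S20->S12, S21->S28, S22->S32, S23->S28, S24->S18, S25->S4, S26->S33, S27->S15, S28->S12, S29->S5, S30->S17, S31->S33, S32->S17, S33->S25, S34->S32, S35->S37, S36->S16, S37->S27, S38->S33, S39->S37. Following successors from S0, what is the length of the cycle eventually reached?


Trace from S0 until a state repeats:
  S0 -> S31 -> S33 -> S25 -> S4 -> S38 -> S33
S33 first seen at step 2, revisited at step 6.
Cycle length = 6 - 2 = 4

4
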